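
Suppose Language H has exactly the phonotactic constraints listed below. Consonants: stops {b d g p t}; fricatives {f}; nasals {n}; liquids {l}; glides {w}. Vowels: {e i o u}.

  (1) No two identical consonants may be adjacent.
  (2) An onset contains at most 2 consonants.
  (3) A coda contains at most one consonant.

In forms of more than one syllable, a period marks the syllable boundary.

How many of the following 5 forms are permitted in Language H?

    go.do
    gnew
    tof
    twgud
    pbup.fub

4

go.do — σ1 onset /g/, coda /∅/ ok; σ2 onset /d/, coda /∅/ ok → permitted
gnew — σ1 onset /gn/ (2C), coda /w/ ok → permitted
tof — σ1 onset /t/, coda /f/ ok → permitted
twgud — violates constraint 2: syllable 1 onset /twg/ has 3 consonants (> 2) → not permitted
pbup.fub — σ1 onset /pb/ (2C), coda /p/ ok; σ2 onset /f/, coda /b/ ok → permitted
Permitted: go.do, gnew, tof, pbup.fub → 4.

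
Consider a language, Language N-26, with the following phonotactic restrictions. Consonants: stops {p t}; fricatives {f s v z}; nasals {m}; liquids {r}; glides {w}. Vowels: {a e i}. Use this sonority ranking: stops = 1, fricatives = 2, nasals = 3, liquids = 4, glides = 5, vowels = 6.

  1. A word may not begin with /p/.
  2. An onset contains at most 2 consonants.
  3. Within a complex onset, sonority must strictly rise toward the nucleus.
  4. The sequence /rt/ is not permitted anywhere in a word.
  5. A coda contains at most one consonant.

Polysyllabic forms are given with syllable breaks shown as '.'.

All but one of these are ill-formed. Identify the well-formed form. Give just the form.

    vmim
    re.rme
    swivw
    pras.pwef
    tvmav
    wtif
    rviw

vmim — σ1 onset /vm/ (2→3 rises), coda /m/ ok → well-formed
re.rme — violates constraint 3: syllable 2 onset /rm/: /r/ (liquid, 4) → /m/ (nasal, 3) does not rise → ill-formed
swivw — violates constraint 5: syllable 1 coda /vw/ has 2 consonants (> 1) → ill-formed
pras.pwef — violates constraint 1: word begins with /p/ → ill-formed
tvmav — violates constraint 2: syllable 1 onset /tvm/ has 3 consonants (> 2) → ill-formed
wtif — violates constraint 3: syllable 1 onset /wt/: /w/ (glide, 5) → /t/ (stop, 1) does not rise → ill-formed
rviw — violates constraint 3: syllable 1 onset /rv/: /r/ (liquid, 4) → /v/ (fricative, 2) does not rise → ill-formed

vmim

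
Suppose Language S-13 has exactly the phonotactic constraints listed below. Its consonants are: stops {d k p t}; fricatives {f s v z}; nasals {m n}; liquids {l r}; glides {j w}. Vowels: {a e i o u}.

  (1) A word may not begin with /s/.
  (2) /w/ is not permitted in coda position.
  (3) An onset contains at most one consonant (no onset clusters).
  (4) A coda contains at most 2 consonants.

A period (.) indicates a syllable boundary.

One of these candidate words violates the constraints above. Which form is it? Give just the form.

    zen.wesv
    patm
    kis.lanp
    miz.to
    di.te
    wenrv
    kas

zen.wesv — σ1 onset /z/, coda /n/ ok; σ2 onset /w/, coda /sv/ (2C) ok → permitted
patm — σ1 onset /p/, coda /tm/ (2C) ok → permitted
kis.lanp — σ1 onset /k/, coda /s/ ok; σ2 onset /l/, coda /np/ (2C) ok → permitted
miz.to — σ1 onset /m/, coda /z/ ok; σ2 onset /t/, coda /∅/ ok → permitted
di.te — σ1 onset /d/, coda /∅/ ok; σ2 onset /t/, coda /∅/ ok → permitted
wenrv — violates constraint 4: syllable 1 coda /nrv/ has 3 consonants (> 2) → not permitted
kas — σ1 onset /k/, coda /s/ ok → permitted

wenrv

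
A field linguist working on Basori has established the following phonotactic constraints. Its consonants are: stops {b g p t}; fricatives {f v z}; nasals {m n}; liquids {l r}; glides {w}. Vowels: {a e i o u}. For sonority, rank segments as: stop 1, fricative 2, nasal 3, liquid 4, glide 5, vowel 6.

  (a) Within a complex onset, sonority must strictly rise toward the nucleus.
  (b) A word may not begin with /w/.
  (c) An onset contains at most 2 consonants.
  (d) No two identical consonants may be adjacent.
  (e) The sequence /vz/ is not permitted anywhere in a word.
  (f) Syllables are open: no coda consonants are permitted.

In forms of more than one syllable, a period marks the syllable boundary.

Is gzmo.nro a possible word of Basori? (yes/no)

gzmo.nro — violates constraint (c): syllable 1 onset /gzm/ has 3 consonants (> 2) → phonotactically illegal

no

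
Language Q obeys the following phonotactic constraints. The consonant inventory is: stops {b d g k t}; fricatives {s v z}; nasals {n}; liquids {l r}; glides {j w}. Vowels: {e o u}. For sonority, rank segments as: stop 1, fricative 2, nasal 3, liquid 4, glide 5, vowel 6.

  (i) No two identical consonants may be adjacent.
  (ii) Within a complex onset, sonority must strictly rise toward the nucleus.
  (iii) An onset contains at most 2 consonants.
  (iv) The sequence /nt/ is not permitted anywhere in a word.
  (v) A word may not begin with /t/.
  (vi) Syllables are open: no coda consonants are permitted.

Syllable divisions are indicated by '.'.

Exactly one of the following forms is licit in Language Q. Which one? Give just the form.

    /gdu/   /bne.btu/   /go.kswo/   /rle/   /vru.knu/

/gdu/ — violates constraint (ii): syllable 1 onset /gd/: /g/ (stop, 1) → /d/ (stop, 1) does not rise → illicit
/bne.btu/ — violates constraint (ii): syllable 2 onset /bt/: /b/ (stop, 1) → /t/ (stop, 1) does not rise → illicit
/go.kswo/ — violates constraint (iii): syllable 2 onset /ksw/ has 3 consonants (> 2) → illicit
/rle/ — violates constraint (ii): syllable 1 onset /rl/: /r/ (liquid, 4) → /l/ (liquid, 4) does not rise → illicit
/vru.knu/ — σ1 onset /vr/ (2→4 rises), coda /∅/ ok; σ2 onset /kn/ (1→3 rises), coda /∅/ ok → licit

/vru.knu/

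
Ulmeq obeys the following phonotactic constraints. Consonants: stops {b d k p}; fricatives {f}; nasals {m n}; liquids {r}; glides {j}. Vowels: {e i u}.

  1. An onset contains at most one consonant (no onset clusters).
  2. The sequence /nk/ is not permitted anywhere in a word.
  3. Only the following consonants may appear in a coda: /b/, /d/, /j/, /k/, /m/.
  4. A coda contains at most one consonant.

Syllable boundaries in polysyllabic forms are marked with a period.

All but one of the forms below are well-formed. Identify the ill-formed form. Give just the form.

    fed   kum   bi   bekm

bekm

fed — σ1 onset /f/, coda /d/ ok → well-formed
kum — σ1 onset /k/, coda /m/ ok → well-formed
bi — σ1 onset /b/, coda /∅/ ok → well-formed
bekm — violates constraint 4: syllable 1 coda /km/ has 2 consonants (> 1) → ill-formed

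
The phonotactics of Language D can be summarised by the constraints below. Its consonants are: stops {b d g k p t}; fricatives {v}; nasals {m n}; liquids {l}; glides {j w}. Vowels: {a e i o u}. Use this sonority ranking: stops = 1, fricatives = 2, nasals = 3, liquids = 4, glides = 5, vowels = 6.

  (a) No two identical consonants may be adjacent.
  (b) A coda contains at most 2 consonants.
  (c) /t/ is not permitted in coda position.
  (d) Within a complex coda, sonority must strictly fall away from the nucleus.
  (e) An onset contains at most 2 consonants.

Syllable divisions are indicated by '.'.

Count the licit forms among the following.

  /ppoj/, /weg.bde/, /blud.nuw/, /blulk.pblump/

2

/ppoj/ — violates constraint (a): adjacent identical consonants /pp/ → illicit
/weg.bde/ — σ1 onset /w/, coda /g/ ok; σ2 onset /bd/ (2C), coda /∅/ ok → licit
/blud.nuw/ — σ1 onset /bl/ (2C), coda /d/ ok; σ2 onset /n/, coda /w/ ok → licit
/blulk.pblump/ — violates constraint (e): syllable 2 onset /pbl/ has 3 consonants (> 2) → illicit
Licit: /weg.bde/, /blud.nuw/ → 2.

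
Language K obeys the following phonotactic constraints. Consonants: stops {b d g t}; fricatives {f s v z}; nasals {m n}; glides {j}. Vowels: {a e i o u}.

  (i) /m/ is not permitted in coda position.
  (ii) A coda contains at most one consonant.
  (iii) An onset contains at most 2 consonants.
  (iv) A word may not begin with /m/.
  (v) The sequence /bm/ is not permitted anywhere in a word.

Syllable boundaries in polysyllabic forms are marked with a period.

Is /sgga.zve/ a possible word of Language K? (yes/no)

/sgga.zve/ — violates constraint (iii): syllable 1 onset /sgg/ has 3 consonants (> 2) → phonotactically illegal

no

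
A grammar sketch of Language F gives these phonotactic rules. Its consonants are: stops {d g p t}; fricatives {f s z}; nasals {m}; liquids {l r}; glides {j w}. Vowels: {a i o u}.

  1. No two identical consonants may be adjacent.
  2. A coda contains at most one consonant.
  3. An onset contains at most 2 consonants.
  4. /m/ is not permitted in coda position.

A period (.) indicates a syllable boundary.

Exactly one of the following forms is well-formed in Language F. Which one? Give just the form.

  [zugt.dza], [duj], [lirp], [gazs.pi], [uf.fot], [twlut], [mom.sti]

[zugt.dza] — violates constraint 2: syllable 1 coda /gt/ has 2 consonants (> 1) → ill-formed
[duj] — σ1 onset /d/, coda /j/ ok → well-formed
[lirp] — violates constraint 2: syllable 1 coda /rp/ has 2 consonants (> 1) → ill-formed
[gazs.pi] — violates constraint 2: syllable 1 coda /zs/ has 2 consonants (> 1) → ill-formed
[uf.fot] — violates constraint 1: adjacent identical consonants /ff/ → ill-formed
[twlut] — violates constraint 3: syllable 1 onset /twl/ has 3 consonants (> 2) → ill-formed
[mom.sti] — violates constraint 4: syllable 1 coda contains /m/ → ill-formed

[duj]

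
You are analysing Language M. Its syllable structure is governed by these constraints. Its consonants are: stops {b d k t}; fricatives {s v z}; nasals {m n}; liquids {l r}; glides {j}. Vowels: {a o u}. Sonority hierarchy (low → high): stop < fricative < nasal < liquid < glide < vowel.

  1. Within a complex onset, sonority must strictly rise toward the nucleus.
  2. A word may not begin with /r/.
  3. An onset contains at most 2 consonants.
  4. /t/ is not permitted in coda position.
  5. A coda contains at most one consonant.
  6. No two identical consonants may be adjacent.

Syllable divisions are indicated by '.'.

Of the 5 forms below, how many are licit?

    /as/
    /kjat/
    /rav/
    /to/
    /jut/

2

/as/ — σ1 onset /∅/, coda /s/ ok → licit
/kjat/ — violates constraint 4: syllable 1 coda contains /t/ → illicit
/rav/ — violates constraint 2: word begins with /r/ → illicit
/to/ — σ1 onset /t/, coda /∅/ ok → licit
/jut/ — violates constraint 4: syllable 1 coda contains /t/ → illicit
Licit: /as/, /to/ → 2.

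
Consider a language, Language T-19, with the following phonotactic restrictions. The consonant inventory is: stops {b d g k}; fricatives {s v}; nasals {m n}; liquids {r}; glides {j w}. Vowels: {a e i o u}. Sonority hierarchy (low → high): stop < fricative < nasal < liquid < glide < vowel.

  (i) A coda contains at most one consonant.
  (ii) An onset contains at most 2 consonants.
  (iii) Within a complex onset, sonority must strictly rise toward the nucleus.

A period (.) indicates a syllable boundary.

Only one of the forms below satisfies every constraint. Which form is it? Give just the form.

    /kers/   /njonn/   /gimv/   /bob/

/kers/ — violates constraint (i): syllable 1 coda /rs/ has 2 consonants (> 1) → illicit
/njonn/ — violates constraint (i): syllable 1 coda /nn/ has 2 consonants (> 1) → illicit
/gimv/ — violates constraint (i): syllable 1 coda /mv/ has 2 consonants (> 1) → illicit
/bob/ — σ1 onset /b/, coda /b/ ok → licit

/bob/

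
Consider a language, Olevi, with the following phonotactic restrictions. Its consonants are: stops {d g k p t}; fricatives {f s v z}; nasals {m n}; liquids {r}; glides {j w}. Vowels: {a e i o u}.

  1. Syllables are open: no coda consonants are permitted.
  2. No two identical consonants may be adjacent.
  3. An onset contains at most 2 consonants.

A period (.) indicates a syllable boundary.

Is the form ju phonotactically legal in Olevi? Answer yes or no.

yes

ju — σ1 onset /j/, coda /∅/ ok → phonotactically legal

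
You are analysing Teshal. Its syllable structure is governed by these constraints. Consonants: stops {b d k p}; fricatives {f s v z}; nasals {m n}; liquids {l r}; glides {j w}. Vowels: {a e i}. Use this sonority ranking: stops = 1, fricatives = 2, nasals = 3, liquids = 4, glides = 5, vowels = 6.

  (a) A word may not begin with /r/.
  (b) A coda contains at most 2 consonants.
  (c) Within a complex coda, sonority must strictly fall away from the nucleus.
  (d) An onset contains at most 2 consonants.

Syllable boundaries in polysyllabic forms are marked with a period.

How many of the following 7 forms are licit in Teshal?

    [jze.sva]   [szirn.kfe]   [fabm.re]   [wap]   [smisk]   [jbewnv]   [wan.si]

5

[jze.sva] — σ1 onset /jz/ (2C), coda /∅/ ok; σ2 onset /sv/ (2C), coda /∅/ ok → licit
[szirn.kfe] — σ1 onset /sz/ (2C), coda /rn/ (4→3 falls) ok; σ2 onset /kf/ (2C), coda /∅/ ok → licit
[fabm.re] — violates constraint (c): syllable 1 coda /bm/: /b/ (stop, 1) → /m/ (nasal, 3) does not fall → illicit
[wap] — σ1 onset /w/, coda /p/ ok → licit
[smisk] — σ1 onset /sm/ (2C), coda /sk/ (2→1 falls) ok → licit
[jbewnv] — violates constraint (b): syllable 1 coda /wnv/ has 3 consonants (> 2) → illicit
[wan.si] — σ1 onset /w/, coda /n/ ok; σ2 onset /s/, coda /∅/ ok → licit
Licit: [jze.sva], [szirn.kfe], [wap], [smisk], [wan.si] → 5.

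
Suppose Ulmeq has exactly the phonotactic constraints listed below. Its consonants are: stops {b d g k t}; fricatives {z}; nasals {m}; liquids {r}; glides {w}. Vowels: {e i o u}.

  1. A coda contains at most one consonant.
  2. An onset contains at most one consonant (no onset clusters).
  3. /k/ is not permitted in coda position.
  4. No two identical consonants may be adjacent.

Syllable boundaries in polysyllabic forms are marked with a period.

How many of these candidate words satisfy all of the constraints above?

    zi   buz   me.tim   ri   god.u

5

zi — σ1 onset /z/, coda /∅/ ok → phonotactically legal
buz — σ1 onset /b/, coda /z/ ok → phonotactically legal
me.tim — σ1 onset /m/, coda /∅/ ok; σ2 onset /t/, coda /m/ ok → phonotactically legal
ri — σ1 onset /r/, coda /∅/ ok → phonotactically legal
god.u — σ1 onset /g/, coda /d/ ok; σ2 onset /∅/, coda /∅/ ok → phonotactically legal
Phonotactically legal: zi, buz, me.tim, ri, god.u → 5.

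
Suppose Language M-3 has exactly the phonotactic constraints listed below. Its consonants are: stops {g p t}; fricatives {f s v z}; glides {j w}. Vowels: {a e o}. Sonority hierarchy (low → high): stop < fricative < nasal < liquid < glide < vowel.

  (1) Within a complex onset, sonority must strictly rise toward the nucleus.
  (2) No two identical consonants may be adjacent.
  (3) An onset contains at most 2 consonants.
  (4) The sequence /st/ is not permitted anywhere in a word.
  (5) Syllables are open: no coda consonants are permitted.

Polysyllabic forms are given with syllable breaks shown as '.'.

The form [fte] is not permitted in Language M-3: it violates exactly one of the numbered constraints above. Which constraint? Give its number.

[fte]: syllable 1 onset /ft/: /f/ (fricative, 2) → /t/ (stop, 1) does not rise.
This is a violation of constraint 1: "Within a complex onset, sonority must strictly rise toward the nucleus."
The remaining constraints (2, 3, 4, 5) are satisfied.

1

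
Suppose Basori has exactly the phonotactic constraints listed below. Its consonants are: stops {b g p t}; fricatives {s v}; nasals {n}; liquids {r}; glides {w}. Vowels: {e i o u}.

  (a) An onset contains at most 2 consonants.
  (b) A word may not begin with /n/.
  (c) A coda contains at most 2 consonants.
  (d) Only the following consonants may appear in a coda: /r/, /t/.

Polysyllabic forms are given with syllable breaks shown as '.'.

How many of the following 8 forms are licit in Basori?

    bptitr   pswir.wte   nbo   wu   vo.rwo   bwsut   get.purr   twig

bptitr — violates constraint (a): syllable 1 onset /bpt/ has 3 consonants (> 2) → illicit
pswir.wte — violates constraint (a): syllable 1 onset /psw/ has 3 consonants (> 2) → illicit
nbo — violates constraint (b): word begins with /n/ → illicit
wu — σ1 onset /w/, coda /∅/ ok → licit
vo.rwo — σ1 onset /v/, coda /∅/ ok; σ2 onset /rw/ (2C), coda /∅/ ok → licit
bwsut — violates constraint (a): syllable 1 onset /bws/ has 3 consonants (> 2) → illicit
get.purr — σ1 onset /g/, coda /t/ ok; σ2 onset /p/, coda /rr/ (2C) ok → licit
twig — violates constraint (d): syllable 1 coda contains /g/, which is not a licensed coda consonant → illicit
Licit: wu, vo.rwo, get.purr → 3.

3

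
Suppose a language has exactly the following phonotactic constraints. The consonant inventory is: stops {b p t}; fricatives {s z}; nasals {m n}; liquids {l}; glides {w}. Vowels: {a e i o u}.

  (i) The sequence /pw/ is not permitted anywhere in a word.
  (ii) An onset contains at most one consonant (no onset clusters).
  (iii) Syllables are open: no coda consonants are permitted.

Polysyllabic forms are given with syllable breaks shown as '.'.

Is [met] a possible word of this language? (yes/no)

[met] — violates constraint (iii): syllable 1 coda /t/ has 1 consonant (> 0) → not permitted

no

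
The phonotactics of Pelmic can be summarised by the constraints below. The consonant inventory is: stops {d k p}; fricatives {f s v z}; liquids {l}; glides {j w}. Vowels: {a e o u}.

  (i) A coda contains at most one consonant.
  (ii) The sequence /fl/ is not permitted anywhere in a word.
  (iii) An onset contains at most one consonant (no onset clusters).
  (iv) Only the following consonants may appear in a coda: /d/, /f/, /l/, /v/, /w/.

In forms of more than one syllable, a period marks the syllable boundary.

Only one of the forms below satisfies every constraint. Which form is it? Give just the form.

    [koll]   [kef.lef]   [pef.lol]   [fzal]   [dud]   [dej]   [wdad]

[koll] — violates constraint (i): syllable 1 coda /ll/ has 2 consonants (> 1) → phonotactically illegal
[kef.lef] — violates constraint (ii): contains banned sequence /fl/ → phonotactically illegal
[pef.lol] — violates constraint (ii): contains banned sequence /fl/ → phonotactically illegal
[fzal] — violates constraint (iii): syllable 1 onset /fz/ has 2 consonants (> 1) → phonotactically illegal
[dud] — σ1 onset /d/, coda /d/ ok → phonotactically legal
[dej] — violates constraint (iv): syllable 1 coda contains /j/, which is not a licensed coda consonant → phonotactically illegal
[wdad] — violates constraint (iii): syllable 1 onset /wd/ has 2 consonants (> 1) → phonotactically illegal

[dud]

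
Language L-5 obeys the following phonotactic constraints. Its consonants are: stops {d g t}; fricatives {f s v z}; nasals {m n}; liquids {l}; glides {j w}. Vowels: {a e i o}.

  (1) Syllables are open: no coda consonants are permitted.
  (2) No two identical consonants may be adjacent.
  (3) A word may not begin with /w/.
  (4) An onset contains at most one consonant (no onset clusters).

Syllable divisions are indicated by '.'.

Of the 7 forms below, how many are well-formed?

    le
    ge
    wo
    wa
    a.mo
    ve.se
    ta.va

le — σ1 onset /l/, coda /∅/ ok → well-formed
ge — σ1 onset /g/, coda /∅/ ok → well-formed
wo — violates constraint 3: word begins with /w/ → ill-formed
wa — violates constraint 3: word begins with /w/ → ill-formed
a.mo — σ1 onset /∅/, coda /∅/ ok; σ2 onset /m/, coda /∅/ ok → well-formed
ve.se — σ1 onset /v/, coda /∅/ ok; σ2 onset /s/, coda /∅/ ok → well-formed
ta.va — σ1 onset /t/, coda /∅/ ok; σ2 onset /v/, coda /∅/ ok → well-formed
Well-formed: le, ge, a.mo, ve.se, ta.va → 5.

5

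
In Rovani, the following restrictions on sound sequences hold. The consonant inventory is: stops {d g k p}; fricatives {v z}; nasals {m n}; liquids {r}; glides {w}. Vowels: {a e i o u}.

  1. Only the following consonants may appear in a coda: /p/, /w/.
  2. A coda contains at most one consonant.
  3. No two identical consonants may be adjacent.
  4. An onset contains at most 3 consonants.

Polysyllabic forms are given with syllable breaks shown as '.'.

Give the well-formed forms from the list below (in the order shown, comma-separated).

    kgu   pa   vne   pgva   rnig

kgu, pa, vne, pgva

kgu — σ1 onset /kg/ (2C), coda /∅/ ok → well-formed
pa — σ1 onset /p/, coda /∅/ ok → well-formed
vne — σ1 onset /vn/ (2C), coda /∅/ ok → well-formed
pgva — σ1 onset /pgv/ (3C), coda /∅/ ok → well-formed
rnig — violates constraint 1: syllable 1 coda contains /g/, which is not a licensed coda consonant → ill-formed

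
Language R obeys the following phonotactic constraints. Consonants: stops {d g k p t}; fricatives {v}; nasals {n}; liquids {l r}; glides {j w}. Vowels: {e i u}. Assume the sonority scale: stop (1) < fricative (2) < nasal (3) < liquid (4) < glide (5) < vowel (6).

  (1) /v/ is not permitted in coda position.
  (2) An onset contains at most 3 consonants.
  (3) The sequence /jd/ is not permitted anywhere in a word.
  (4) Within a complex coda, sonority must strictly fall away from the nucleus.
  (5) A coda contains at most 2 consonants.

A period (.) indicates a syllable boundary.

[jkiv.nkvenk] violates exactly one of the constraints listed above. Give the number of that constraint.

1

[jkiv.nkvenk]: syllable 1 coda contains /v/.
This is a violation of constraint 1: "/v/ is not permitted in coda position."
The remaining constraints (2, 3, 4, 5) are satisfied.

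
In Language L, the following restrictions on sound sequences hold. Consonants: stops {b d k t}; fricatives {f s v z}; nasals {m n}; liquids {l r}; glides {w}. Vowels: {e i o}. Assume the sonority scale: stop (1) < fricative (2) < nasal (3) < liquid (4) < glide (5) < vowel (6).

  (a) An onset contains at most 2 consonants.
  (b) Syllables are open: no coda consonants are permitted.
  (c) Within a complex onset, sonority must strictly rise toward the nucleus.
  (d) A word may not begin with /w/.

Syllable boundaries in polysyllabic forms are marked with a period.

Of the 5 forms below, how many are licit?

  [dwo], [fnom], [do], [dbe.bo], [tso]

3

[dwo] — σ1 onset /dw/ (1→5 rises), coda /∅/ ok → licit
[fnom] — violates constraint (b): syllable 1 coda /m/ has 1 consonant (> 0) → illicit
[do] — σ1 onset /d/, coda /∅/ ok → licit
[dbe.bo] — violates constraint (c): syllable 1 onset /db/: /d/ (stop, 1) → /b/ (stop, 1) does not rise → illicit
[tso] — σ1 onset /ts/ (1→2 rises), coda /∅/ ok → licit
Licit: [dwo], [do], [tso] → 3.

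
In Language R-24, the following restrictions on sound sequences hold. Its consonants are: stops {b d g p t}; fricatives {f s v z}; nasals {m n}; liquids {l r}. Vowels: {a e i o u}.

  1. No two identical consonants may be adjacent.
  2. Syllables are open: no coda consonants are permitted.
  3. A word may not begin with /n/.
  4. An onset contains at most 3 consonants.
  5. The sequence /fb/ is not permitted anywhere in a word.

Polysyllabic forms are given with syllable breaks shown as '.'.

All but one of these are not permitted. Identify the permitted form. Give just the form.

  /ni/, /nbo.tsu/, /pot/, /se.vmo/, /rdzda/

/ni/ — violates constraint 3: word begins with /n/ → not permitted
/nbo.tsu/ — violates constraint 3: word begins with /n/ → not permitted
/pot/ — violates constraint 2: syllable 1 coda /t/ has 1 consonant (> 0) → not permitted
/se.vmo/ — σ1 onset /s/, coda /∅/ ok; σ2 onset /vm/ (2C), coda /∅/ ok → permitted
/rdzda/ — violates constraint 4: syllable 1 onset /rdzd/ has 4 consonants (> 3) → not permitted

/se.vmo/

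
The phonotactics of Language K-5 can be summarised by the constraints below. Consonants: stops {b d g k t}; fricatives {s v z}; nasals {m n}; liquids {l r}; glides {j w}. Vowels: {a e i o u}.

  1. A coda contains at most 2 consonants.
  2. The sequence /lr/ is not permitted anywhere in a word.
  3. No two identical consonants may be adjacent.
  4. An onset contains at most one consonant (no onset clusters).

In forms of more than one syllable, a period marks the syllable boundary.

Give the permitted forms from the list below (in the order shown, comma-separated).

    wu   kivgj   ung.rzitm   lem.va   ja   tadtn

wu, lem.va, ja

wu — σ1 onset /w/, coda /∅/ ok → permitted
kivgj — violates constraint 1: syllable 1 coda /vgj/ has 3 consonants (> 2) → not permitted
ung.rzitm — violates constraint 4: syllable 2 onset /rz/ has 2 consonants (> 1) → not permitted
lem.va — σ1 onset /l/, coda /m/ ok; σ2 onset /v/, coda /∅/ ok → permitted
ja — σ1 onset /j/, coda /∅/ ok → permitted
tadtn — violates constraint 1: syllable 1 coda /dtn/ has 3 consonants (> 2) → not permitted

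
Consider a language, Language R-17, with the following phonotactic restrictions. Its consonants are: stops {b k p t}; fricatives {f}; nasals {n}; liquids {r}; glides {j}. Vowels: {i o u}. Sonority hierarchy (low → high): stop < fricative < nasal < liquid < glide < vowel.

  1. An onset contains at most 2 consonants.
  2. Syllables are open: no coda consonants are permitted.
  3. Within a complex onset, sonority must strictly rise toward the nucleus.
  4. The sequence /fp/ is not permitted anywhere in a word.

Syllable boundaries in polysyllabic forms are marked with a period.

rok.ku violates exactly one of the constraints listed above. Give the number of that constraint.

rok.ku: syllable 1 coda /k/ has 1 consonant (> 0).
This is a violation of constraint 2: "Syllables are open: no coda consonants are permitted."
The remaining constraints (1, 3, 4) are satisfied.

2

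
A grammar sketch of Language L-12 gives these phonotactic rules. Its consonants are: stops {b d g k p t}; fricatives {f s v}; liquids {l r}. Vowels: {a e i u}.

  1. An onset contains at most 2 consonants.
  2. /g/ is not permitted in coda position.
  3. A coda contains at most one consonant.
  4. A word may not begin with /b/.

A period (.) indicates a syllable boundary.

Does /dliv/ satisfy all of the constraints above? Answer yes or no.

yes

/dliv/ — σ1 onset /dl/ (2C), coda /v/ ok → licit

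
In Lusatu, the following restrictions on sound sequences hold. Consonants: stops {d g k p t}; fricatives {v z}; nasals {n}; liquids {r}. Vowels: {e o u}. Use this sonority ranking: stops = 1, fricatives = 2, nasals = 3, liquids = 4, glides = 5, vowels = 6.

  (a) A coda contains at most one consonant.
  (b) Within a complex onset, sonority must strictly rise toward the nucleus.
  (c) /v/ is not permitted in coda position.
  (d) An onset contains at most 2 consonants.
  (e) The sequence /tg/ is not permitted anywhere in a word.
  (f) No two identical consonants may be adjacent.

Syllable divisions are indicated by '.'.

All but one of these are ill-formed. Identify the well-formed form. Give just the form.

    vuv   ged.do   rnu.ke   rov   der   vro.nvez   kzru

vuv — violates constraint (c): syllable 1 coda contains /v/ → ill-formed
ged.do — violates constraint (f): adjacent identical consonants /dd/ → ill-formed
rnu.ke — violates constraint (b): syllable 1 onset /rn/: /r/ (liquid, 4) → /n/ (nasal, 3) does not rise → ill-formed
rov — violates constraint (c): syllable 1 coda contains /v/ → ill-formed
der — σ1 onset /d/, coda /r/ ok → well-formed
vro.nvez — violates constraint (b): syllable 2 onset /nv/: /n/ (nasal, 3) → /v/ (fricative, 2) does not rise → ill-formed
kzru — violates constraint (d): syllable 1 onset /kzr/ has 3 consonants (> 2) → ill-formed

der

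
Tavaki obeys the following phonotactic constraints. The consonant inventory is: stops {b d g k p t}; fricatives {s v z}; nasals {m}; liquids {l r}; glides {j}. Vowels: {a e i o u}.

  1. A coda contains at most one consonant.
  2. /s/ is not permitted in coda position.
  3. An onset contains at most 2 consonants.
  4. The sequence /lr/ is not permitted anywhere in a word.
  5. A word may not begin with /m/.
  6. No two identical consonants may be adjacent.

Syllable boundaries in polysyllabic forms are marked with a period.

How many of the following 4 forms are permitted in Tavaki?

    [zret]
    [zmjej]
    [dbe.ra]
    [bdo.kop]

[zret] — σ1 onset /zr/ (2C), coda /t/ ok → permitted
[zmjej] — violates constraint 3: syllable 1 onset /zmj/ has 3 consonants (> 2) → not permitted
[dbe.ra] — σ1 onset /db/ (2C), coda /∅/ ok; σ2 onset /r/, coda /∅/ ok → permitted
[bdo.kop] — σ1 onset /bd/ (2C), coda /∅/ ok; σ2 onset /k/, coda /p/ ok → permitted
Permitted: [zret], [dbe.ra], [bdo.kop] → 3.

3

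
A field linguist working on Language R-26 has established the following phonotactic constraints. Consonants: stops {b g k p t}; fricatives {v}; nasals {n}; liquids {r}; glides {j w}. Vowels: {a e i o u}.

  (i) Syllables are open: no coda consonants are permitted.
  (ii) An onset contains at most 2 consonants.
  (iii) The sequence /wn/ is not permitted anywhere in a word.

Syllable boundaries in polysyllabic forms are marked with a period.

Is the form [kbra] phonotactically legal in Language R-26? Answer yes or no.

no

[kbra] — violates constraint (ii): syllable 1 onset /kbr/ has 3 consonants (> 2) → phonotactically illegal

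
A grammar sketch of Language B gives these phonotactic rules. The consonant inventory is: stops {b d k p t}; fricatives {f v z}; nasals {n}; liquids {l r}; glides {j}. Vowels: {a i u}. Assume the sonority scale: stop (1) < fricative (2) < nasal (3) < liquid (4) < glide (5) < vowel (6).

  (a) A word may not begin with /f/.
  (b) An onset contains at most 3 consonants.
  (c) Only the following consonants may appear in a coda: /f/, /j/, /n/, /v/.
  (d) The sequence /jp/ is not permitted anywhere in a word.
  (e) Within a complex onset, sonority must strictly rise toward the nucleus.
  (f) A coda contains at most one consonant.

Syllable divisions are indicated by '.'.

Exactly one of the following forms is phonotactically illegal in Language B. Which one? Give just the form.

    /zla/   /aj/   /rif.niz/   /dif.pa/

/zla/ — σ1 onset /zl/ (2→4 rises), coda /∅/ ok → phonotactically legal
/aj/ — σ1 onset /∅/, coda /j/ ok → phonotactically legal
/rif.niz/ — violates constraint (c): syllable 2 coda contains /z/, which is not a licensed coda consonant → phonotactically illegal
/dif.pa/ — σ1 onset /d/, coda /f/ ok; σ2 onset /p/, coda /∅/ ok → phonotactically legal

/rif.niz/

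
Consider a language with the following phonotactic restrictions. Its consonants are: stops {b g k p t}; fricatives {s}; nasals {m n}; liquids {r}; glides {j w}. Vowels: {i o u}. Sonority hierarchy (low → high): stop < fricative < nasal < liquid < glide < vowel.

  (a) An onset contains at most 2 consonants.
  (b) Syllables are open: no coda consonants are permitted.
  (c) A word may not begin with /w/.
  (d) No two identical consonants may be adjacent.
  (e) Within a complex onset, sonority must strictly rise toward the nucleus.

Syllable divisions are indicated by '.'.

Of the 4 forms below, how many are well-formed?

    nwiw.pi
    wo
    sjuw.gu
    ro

nwiw.pi — violates constraint (b): syllable 1 coda /w/ has 1 consonant (> 0) → ill-formed
wo — violates constraint (c): word begins with /w/ → ill-formed
sjuw.gu — violates constraint (b): syllable 1 coda /w/ has 1 consonant (> 0) → ill-formed
ro — σ1 onset /r/, coda /∅/ ok → well-formed
Well-formed: ro → 1.

1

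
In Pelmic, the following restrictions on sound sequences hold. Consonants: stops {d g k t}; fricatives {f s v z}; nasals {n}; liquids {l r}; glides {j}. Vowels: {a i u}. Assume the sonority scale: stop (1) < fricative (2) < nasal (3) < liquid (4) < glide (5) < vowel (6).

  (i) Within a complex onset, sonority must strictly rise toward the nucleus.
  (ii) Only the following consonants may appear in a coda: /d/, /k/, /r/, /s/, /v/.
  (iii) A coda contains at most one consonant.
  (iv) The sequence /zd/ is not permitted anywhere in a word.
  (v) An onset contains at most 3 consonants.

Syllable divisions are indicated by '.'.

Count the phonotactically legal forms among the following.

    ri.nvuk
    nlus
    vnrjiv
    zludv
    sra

2

ri.nvuk — violates constraint (i): syllable 2 onset /nv/: /n/ (nasal, 3) → /v/ (fricative, 2) does not rise → phonotactically illegal
nlus — σ1 onset /nl/ (3→4 rises), coda /s/ ok → phonotactically legal
vnrjiv — violates constraint (v): syllable 1 onset /vnrj/ has 4 consonants (> 3) → phonotactically illegal
zludv — violates constraint (iii): syllable 1 coda /dv/ has 2 consonants (> 1) → phonotactically illegal
sra — σ1 onset /sr/ (2→4 rises), coda /∅/ ok → phonotactically legal
Phonotactically legal: nlus, sra → 2.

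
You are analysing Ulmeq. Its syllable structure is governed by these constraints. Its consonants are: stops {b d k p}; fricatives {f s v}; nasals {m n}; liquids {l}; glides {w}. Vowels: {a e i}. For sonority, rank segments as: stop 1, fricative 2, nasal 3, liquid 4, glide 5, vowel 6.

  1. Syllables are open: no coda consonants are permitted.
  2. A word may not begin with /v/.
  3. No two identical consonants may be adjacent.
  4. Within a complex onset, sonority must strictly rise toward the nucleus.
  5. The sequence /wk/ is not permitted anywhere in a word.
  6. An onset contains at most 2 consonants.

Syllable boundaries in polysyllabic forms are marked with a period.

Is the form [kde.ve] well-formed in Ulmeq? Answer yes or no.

[kde.ve] — violates constraint 4: syllable 1 onset /kd/: /k/ (stop, 1) → /d/ (stop, 1) does not rise → ill-formed

no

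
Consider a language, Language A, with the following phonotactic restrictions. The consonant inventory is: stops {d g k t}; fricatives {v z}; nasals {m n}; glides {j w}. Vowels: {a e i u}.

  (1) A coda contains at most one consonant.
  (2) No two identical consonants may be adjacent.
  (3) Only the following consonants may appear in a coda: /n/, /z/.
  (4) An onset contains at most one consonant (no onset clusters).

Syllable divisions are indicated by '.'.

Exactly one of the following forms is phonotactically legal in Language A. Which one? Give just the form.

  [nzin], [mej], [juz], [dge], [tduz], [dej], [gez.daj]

[nzin] — violates constraint 4: syllable 1 onset /nz/ has 2 consonants (> 1) → phonotactically illegal
[mej] — violates constraint 3: syllable 1 coda contains /j/, which is not a licensed coda consonant → phonotactically illegal
[juz] — σ1 onset /j/, coda /z/ ok → phonotactically legal
[dge] — violates constraint 4: syllable 1 onset /dg/ has 2 consonants (> 1) → phonotactically illegal
[tduz] — violates constraint 4: syllable 1 onset /td/ has 2 consonants (> 1) → phonotactically illegal
[dej] — violates constraint 3: syllable 1 coda contains /j/, which is not a licensed coda consonant → phonotactically illegal
[gez.daj] — violates constraint 3: syllable 2 coda contains /j/, which is not a licensed coda consonant → phonotactically illegal

[juz]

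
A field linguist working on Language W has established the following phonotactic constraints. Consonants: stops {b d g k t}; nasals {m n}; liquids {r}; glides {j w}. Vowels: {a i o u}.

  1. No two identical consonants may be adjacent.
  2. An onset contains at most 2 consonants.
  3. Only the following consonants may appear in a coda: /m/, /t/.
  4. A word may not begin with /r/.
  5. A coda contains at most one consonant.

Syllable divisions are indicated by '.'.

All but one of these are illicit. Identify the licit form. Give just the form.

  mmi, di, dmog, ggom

di

mmi — violates constraint 1: adjacent identical consonants /mm/ → illicit
di — σ1 onset /d/, coda /∅/ ok → licit
dmog — violates constraint 3: syllable 1 coda contains /g/, which is not a licensed coda consonant → illicit
ggom — violates constraint 1: adjacent identical consonants /gg/ → illicit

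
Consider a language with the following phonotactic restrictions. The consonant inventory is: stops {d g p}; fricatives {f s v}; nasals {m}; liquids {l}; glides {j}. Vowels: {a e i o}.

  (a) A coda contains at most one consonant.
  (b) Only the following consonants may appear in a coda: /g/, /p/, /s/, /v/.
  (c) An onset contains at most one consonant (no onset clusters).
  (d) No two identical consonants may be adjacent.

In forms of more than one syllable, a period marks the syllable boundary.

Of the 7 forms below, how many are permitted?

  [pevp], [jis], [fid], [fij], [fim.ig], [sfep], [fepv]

[pevp] — violates constraint (a): syllable 1 coda /vp/ has 2 consonants (> 1) → not permitted
[jis] — σ1 onset /j/, coda /s/ ok → permitted
[fid] — violates constraint (b): syllable 1 coda contains /d/, which is not a licensed coda consonant → not permitted
[fij] — violates constraint (b): syllable 1 coda contains /j/, which is not a licensed coda consonant → not permitted
[fim.ig] — violates constraint (b): syllable 1 coda contains /m/, which is not a licensed coda consonant → not permitted
[sfep] — violates constraint (c): syllable 1 onset /sf/ has 2 consonants (> 1) → not permitted
[fepv] — violates constraint (a): syllable 1 coda /pv/ has 2 consonants (> 1) → not permitted
Permitted: [jis] → 1.

1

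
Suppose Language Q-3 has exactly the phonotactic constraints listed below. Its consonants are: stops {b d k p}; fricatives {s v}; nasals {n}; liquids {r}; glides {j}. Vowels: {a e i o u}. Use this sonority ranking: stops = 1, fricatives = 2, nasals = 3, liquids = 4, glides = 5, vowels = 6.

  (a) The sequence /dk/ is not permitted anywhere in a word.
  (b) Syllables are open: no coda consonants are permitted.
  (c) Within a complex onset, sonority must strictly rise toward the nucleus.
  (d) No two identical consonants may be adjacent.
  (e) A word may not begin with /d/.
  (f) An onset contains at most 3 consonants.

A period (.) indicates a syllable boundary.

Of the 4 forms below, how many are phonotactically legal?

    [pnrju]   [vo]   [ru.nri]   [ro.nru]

3

[pnrju] — violates constraint (f): syllable 1 onset /pnrj/ has 4 consonants (> 3) → phonotactically illegal
[vo] — σ1 onset /v/, coda /∅/ ok → phonotactically legal
[ru.nri] — σ1 onset /r/, coda /∅/ ok; σ2 onset /nr/ (3→4 rises), coda /∅/ ok → phonotactically legal
[ro.nru] — σ1 onset /r/, coda /∅/ ok; σ2 onset /nr/ (3→4 rises), coda /∅/ ok → phonotactically legal
Phonotactically legal: [vo], [ru.nri], [ro.nru] → 3.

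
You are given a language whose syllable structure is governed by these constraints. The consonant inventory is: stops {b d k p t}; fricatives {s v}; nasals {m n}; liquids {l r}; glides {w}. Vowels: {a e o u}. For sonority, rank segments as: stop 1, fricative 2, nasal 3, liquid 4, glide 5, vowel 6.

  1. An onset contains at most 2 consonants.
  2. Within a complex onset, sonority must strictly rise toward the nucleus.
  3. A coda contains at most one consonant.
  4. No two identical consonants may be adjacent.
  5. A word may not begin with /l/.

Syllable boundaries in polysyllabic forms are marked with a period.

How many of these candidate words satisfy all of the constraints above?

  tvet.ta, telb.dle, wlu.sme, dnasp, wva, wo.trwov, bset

1

tvet.ta — violates constraint 4: adjacent identical consonants /tt/ → ill-formed
telb.dle — violates constraint 3: syllable 1 coda /lb/ has 2 consonants (> 1) → ill-formed
wlu.sme — violates constraint 2: syllable 1 onset /wl/: /w/ (glide, 5) → /l/ (liquid, 4) does not rise → ill-formed
dnasp — violates constraint 3: syllable 1 coda /sp/ has 2 consonants (> 1) → ill-formed
wva — violates constraint 2: syllable 1 onset /wv/: /w/ (glide, 5) → /v/ (fricative, 2) does not rise → ill-formed
wo.trwov — violates constraint 1: syllable 2 onset /trw/ has 3 consonants (> 2) → ill-formed
bset — σ1 onset /bs/ (1→2 rises), coda /t/ ok → well-formed
Well-formed: bset → 1.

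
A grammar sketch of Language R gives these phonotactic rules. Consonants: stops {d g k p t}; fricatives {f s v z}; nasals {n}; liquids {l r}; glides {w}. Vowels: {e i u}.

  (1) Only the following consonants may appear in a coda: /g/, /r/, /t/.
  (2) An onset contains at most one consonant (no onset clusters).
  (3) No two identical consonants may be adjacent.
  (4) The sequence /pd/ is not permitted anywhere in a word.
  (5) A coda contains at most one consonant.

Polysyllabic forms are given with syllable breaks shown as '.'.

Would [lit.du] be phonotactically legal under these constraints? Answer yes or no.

[lit.du] — σ1 onset /l/, coda /t/ ok; σ2 onset /d/, coda /∅/ ok → phonotactically legal

yes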